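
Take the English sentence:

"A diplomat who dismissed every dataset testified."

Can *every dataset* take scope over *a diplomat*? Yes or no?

The DP *every dataset* is contained in the relative clause *who dismissed every dataset*.
Relative clauses block scope extraction: QR cannot target a position outside the modified NP.
The inverse ordering *every dataset* > *a diplomat* is therefore underivable.
(Only the surface reading survives: one fixed diplomat with respect to all the relevant datasets.)

No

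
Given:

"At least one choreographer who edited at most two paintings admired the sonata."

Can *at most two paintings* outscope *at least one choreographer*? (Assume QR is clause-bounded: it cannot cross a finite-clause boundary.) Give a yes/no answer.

The DP *at most two paintings* is contained in the relative clause *who edited at most two paintings*.
Relative clauses are scope islands: a quantifier cannot QR out of a relative clause to take scope in the matrix clause.
Hence only narrow scope for *at most two paintings* (under *at least one choreographer*) survives.

No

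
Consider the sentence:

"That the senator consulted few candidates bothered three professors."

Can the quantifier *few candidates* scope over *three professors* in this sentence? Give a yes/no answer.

*few candidates* sits inside the sentential subject *that the senator consulted few candidates*.
The Sentential Subject Constraint rules out raising the quantifier out of the that-clause subject.
*few candidates* is confined to the island and cannot take scope over *three professors*.

No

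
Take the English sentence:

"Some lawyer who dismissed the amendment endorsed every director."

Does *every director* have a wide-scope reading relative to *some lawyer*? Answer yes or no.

Yes

The relative clause *who dismissed the amendment* modifies *some lawyer*, but *every director* is not inside that relative clause — it is an argument of the matrix verb.
Since no island is crossed, the inverse ordering is licensed alongside surface scope.
Both orderings are possible: *some lawyer* > *every director* and *every director* > *some lawyer*.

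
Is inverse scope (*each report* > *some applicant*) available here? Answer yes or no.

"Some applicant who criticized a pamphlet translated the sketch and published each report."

No

*each report* sits inside one conjunct of the coordinate structure (*published each report*).
Asymmetric QR out of one conjunct violates the Coordinate Structure Constraint.
*each report* is confined to the island and cannot take scope over *some applicant*.
(Only the surface reading survives: one fixed applicant with respect to all the relevant reports.)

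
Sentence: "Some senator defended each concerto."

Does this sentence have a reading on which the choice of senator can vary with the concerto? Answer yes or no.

Yes

This is the *each concerto* > *some senator* reading.
*some senator* and *each concerto* are co-arguments of the matrix verb, with nothing but a clause-internal boundary between them.
Ordinary QR to a clause-peripheral position gives the wide-scope LF for the lower DP.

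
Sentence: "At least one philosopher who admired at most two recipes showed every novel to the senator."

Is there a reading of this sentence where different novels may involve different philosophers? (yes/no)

Yes

This is the *every novel* > *at least one philosopher* reading.
The relative clause *who admired at most two recipes* modifies *at least one philosopher*, but *every novel* is not inside that relative clause — it is an argument of the matrix verb.
Clause-internal QR can adjoin the lower DP above the subject, yielding the inverse reading.
So *every novel* > *at least one philosopher* is among the available readings.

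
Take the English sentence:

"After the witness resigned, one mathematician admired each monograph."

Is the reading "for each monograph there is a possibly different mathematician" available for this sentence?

Yes

That reading corresponds to *each monograph* > *one mathematician*.
Neither queried DP is inside the adjunct, so the adjunct-island constraint does not apply.
Since no island is crossed, the inverse ordering is licensed alongside surface scope.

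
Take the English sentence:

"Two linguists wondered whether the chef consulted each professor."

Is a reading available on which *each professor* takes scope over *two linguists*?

*each professor* sits inside the embedded question *whether the chef consulted each professor*.
Embedded questions are wh-islands: a quantifier inside an indirect question cannot QR into the matrix clause.
Hence only narrow scope for *each professor* (under *two linguists*) survives.

No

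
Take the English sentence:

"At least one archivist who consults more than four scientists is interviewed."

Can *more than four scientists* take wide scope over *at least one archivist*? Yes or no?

No

Structurally, *more than four scientists* is inside the relative clause *who consults more than four scientists*.
Relative clauses block scope extraction: QR cannot target a position outside the modified NP.
*more than four scientists* is confined to the island and cannot take scope over *at least one archivist*.
(Only the surface reading survives: one fixed archivist with respect to all the relevant scientists.)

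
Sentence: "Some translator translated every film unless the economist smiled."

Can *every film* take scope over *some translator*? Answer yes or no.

Yes

The adjunct island is irrelevant here — *every film* and *some translator* are both in the matrix clause.
With no island boundary between them, the object can take inverse scope over the subject via ordinary QR within the clause.
The sentence is scopally ambiguous between *some translator* > *every film* and *every film* > *some translator*.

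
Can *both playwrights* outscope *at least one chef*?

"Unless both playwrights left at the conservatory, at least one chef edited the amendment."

No

*both playwrights* sits inside the adjunct clause *unless both playwrights left at the conservatory*.
Since the clause is an adjunct (not a complement), the Adjunct Condition blocks QR across its edge.
So *both playwrights* cannot raise to a position above *at least one chef*.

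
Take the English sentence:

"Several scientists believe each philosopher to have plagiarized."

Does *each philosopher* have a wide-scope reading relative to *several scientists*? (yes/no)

Yes

*each philosopher* is the subject of an ECM infinitive — the infinitival complement of an ECM verb is not a scope island, so *each philosopher* can raise into the matrix clause.
Ordinary QR to a clause-peripheral position gives the wide-scope LF for the lower DP.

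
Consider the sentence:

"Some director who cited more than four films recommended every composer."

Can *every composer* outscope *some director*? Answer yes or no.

Yes

Although the sentence contains a relative clause (*who cited more than four films*), *every composer* is outside it, in the matrix VP.
Since no island is crossed, the inverse ordering is licensed alongside surface scope.
So *every composer* > *some director* is among the available readings.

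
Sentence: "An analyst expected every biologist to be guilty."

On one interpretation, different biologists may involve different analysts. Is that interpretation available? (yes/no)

The paraphrase describes the scope ordering *every biologist* > *an analyst*.
This is an ECM construction: *every biologist* is the infinitival subject, Case-marked by the matrix verb, and the infinitive is transparent for QR.
With no island boundary between them, the object can take inverse scope over the subject via ordinary QR within the clause.

Yes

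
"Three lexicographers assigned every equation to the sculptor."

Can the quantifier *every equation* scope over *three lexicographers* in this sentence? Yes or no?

*every equation* and *three lexicographers* are in the same minimal clause.
Nothing blocks QR of the lower DP to a position above the higher one, so inverse scope is available.

Yes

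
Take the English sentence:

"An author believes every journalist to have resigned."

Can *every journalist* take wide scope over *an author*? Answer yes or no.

*every journalist* is the subject of an ECM infinitive — the infinitival complement of an ECM verb is not a scope island, so *every journalist* can raise into the matrix clause.
Ordinary QR to a clause-peripheral position gives the wide-scope LF for the lower DP.

Yes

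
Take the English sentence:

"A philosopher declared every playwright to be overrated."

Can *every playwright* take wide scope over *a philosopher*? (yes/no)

Yes

*every playwright* is an ECM subject; ECM complements are not islands, and the embedded quantifier may take matrix scope.
Nothing blocks QR of the lower DP to a position above the higher one, so inverse scope is available.
Both orderings are possible: *a philosopher* > *every playwright* and *every playwright* > *a philosopher*.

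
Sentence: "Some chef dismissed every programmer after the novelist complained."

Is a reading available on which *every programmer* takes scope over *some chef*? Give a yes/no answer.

*every programmer* is a matrix argument; the adjunct is an island but the target quantifier is outside it.
With no island boundary between them, the object can take inverse scope over the subject via ordinary QR within the clause.

Yes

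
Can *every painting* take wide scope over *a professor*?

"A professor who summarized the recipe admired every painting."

Yes

Although the sentence contains a relative clause (*who summarized the recipe*), *every painting* is outside it, in the matrix VP.
Ordinary QR to a clause-peripheral position gives the wide-scope LF for the lower DP.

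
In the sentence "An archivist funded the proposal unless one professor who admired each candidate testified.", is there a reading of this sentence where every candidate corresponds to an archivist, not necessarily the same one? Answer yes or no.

The described interpretation is the *each candidate* > *an archivist* scoping.
Structurally, *each candidate* is inside the relative clause *who admired each candidate*, which is itself inside the adjunct *unless one professor who admired each candidate testified*.
Even if one barrier were somehow void, the other would still block QR.
So *each candidate* cannot raise to a position above *an archivist*.
(Only the surface reading survives: one fixed archivist with respect to all the relevant candidates.)

No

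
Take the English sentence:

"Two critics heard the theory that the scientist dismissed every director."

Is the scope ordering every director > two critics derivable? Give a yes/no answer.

No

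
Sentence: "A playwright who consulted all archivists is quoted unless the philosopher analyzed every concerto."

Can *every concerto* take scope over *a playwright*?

No

The DP *every concerto* is contained in the adjunct clause *unless the philosopher analyzed every concerto*.
The adjunct-island constraint bars QR out of an adverbial clause.
So *every concerto* cannot raise to a position above *a playwright*.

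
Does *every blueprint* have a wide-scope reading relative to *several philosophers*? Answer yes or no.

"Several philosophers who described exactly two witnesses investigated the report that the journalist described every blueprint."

No

The target quantifier *every blueprint* is part of the complex NP *the report that the journalist described every blueprint*.
The Complex NP Constraint bars QR out of the complement clause of a noun.
*every blueprint* is confined to the island and cannot take scope over *several philosophers*.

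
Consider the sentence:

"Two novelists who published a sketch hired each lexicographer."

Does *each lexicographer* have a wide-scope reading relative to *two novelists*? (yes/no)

Yes

Although the sentence contains a relative clause (*who published a sketch*), *each lexicographer* is outside it, in the matrix VP.
With no island boundary between them, the object can take inverse scope over the subject via ordinary QR within the clause.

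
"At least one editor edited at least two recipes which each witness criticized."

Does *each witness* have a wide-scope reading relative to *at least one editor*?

No

*each witness* sits inside the relative clause *which each witness criticized* modifying *at least two recipes*.
Relative clauses are scope islands: a quantifier cannot QR out of a relative clause to take scope in the matrix clause.
*each witness* > *at least one editor* would require crossing that boundary, which is illicit.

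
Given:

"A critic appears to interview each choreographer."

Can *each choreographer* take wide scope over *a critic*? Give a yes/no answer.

Yes

Infinitival complements of raising predicates do not block QR; *each choreographer* and *a critic* are effectively clausemates.
Clause-internal QR can adjoin the lower DP above the subject, yielding the inverse reading.
So *each choreographer* > *a critic* is among the available readings.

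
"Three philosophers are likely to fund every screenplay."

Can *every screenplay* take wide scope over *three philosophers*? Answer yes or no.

Raising constructions are monoclausal for scope purposes; *every screenplay* is not separated from *three philosophers* by any island.
Clause-internal QR can adjoin the lower DP above the subject, yielding the inverse reading.

Yes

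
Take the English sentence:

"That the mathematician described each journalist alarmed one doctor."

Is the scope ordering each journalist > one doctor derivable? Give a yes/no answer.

No

*each journalist* occurs within the sentential subject *that the mathematician described each journalist*.
Subjects — clausal subjects included — are islands for extraction, and QR is no exception.
*each journalist* is confined to the island and cannot take scope over *one doctor*.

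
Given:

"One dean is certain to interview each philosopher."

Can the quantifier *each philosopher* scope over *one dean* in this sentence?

The matrix predicate is a raising verb, whose infinitival complement is not a scope island — *each philosopher* can QR into the matrix clause.
Since no island is crossed, the inverse ordering is licensed alongside surface scope.
So *each philosopher* > *one dean* is among the available readings.

Yes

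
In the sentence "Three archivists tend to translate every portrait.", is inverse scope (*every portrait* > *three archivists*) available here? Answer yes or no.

Yes

The matrix predicate is a raising verb, whose infinitival complement is not a scope island — *every portrait* can QR into the matrix clause.
With no island boundary between them, the object can take inverse scope over the subject via ordinary QR within the clause.
So *every portrait* > *three archivists* is among the available readings.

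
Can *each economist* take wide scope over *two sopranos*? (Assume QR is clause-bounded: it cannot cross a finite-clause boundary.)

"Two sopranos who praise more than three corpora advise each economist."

The RC *who praise more than three corpora* is an island, but *each economist* is not inside it — it is the matrix object, a clausemate of *two sopranos*.
Since no island is crossed, the inverse ordering is licensed alongside surface scope.

Yes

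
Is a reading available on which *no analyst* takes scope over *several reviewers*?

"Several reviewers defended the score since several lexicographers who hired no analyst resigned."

No

Structurally, *no analyst* is inside the relative clause *who hired no analyst*, which is itself inside the adjunct *since several lexicographers who hired no analyst resigned*.
Even if one barrier were somehow void, the other would still block QR.
There is no licit LF on which *no analyst* c-commands *several reviewers*.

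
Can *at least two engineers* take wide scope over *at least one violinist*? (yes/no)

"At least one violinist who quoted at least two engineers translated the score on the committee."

*at least two engineers* occurs within the relative clause *who quoted at least two engineers*.
Quantifiers inside a relative clause are trapped there; the RC boundary blocks QR.
Hence only narrow scope for *at least two engineers* (under *at least one violinist*) survives.
(Only the surface reading survives: one fixed violinist with respect to all the relevant engineers.)

No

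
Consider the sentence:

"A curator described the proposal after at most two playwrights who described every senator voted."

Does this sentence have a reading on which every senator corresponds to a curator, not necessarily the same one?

No

The paraphrase describes the scope ordering *every senator* > *a curator*.
The DP *every senator* is contained in the relative clause *who described every senator*, which is itself inside the adjunct *after at most two playwrights who described every senator voted*.
Two island boundaries intervene — the relative clause and the adjunct. Either alone would block QR.
The inverse ordering *every senator* > *a curator* is therefore underivable.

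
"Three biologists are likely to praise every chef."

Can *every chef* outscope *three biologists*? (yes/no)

The matrix predicate is a raising verb, whose infinitival complement is not a scope island — *every chef* can QR into the matrix clause.
Since no island is crossed, the inverse ordering is licensed alongside surface scope.
So *every chef* > *three biologists* is among the available readings.

Yes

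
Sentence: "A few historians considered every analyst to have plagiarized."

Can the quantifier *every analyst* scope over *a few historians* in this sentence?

This is an ECM construction: *every analyst* is the infinitival subject, Case-marked by the matrix verb, and the infinitive is transparent for QR.
Ordinary QR to a clause-peripheral position gives the wide-scope LF for the lower DP.

Yes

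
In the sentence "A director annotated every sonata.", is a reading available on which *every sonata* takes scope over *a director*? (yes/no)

*a director* and *every sonata* are co-arguments of the matrix verb, with nothing but a clause-internal boundary between them.
Nothing blocks QR of the lower DP to a position above the higher one, so inverse scope is available.

Yes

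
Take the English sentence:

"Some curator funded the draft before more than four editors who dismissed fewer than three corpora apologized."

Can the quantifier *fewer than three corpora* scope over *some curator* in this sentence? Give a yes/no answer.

The DP *fewer than three corpora* is contained in the relative clause *who dismissed fewer than three corpora*, which is itself inside the adjunct *before more than four editors who dismissed fewer than three corpora apologized*.
Nested islands: the RC island is itself inside an adjunct island, so wide scope is doubly excluded.
There is no licit LF on which *fewer than three corpora* c-commands *some curator*.
(Only the surface reading survives: one fixed curator with respect to all the relevant corpora.)

No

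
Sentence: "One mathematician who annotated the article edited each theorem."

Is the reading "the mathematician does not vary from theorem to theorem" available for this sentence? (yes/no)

Yes

That reading corresponds to *one mathematician* > *each theorem*.
Surface scope (*one mathematician* > *each theorem*) is always derivable; islands only block QR, not in-situ interpretation.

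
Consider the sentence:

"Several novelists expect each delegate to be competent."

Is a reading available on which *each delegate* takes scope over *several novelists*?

*each delegate* is an ECM subject; ECM complements are not islands, and the embedded quantifier may take matrix scope.
QR within a single clause is free, so the lower quantifier may take scope over the higher one.

Yes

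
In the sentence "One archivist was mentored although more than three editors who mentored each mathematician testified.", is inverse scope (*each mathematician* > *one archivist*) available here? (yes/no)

*each mathematician* sits inside the relative clause *who mentored each mathematician*, which is itself inside the adjunct *although more than three editors who mentored each mathematician testified*.
Even if one barrier were somehow void, the other would still block QR.
So the wide-scope reading for *each mathematician* is blocked.
(Only the surface reading survives: one fixed archivist with respect to all the relevant mathematicians.)

No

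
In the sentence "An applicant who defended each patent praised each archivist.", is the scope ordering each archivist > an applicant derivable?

*each archivist* is a matrix argument; only *an applicant* is modified by the relative clause *who defended each patent*, so the RC island is irrelevant to the target quantifier.
With no island boundary between them, the object can take inverse scope over the subject via ordinary QR within the clause.

Yes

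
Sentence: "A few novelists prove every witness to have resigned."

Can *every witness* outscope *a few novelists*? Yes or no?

This is an ECM construction: *every witness* is the infinitival subject, Case-marked by the matrix verb, and the infinitive is transparent for QR.
Since no island is crossed, the inverse ordering is licensed alongside surface scope.
So *every witness* > *a few novelists* is among the available readings.

Yes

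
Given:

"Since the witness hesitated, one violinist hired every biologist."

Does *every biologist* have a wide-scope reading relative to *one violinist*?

Yes

The adjunct clause does not contain *every biologist*, which is the matrix object.
Clause-internal QR can adjoin the lower DP above the subject, yielding the inverse reading.
So *every biologist* > *one violinist* is among the available readings.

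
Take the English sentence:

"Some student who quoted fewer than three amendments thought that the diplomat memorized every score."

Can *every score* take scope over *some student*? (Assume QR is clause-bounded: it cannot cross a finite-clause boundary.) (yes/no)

The target quantifier *every score* is part of the finite complement clause *that the diplomat memorized every score*.
Given the clause-boundedness assumption, QR cannot cross the finite CP into the matrix.
*every score* > *some student* would require crossing that boundary, which is illicit.
(Only the surface reading survives: one fixed student with respect to all the relevant scores.)

No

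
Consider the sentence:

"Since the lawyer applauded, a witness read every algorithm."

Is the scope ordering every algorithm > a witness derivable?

Yes

Neither queried DP is inside the adjunct, so the adjunct-island constraint does not apply.
Since no island is crossed, the inverse ordering is licensed alongside surface scope.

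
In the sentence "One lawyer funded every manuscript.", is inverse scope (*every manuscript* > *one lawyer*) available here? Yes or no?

*every manuscript* and *one lawyer* are in the same minimal clause.
With no island boundary between them, the object can take inverse scope over the subject via ordinary QR within the clause.
The sentence is scopally ambiguous between *one lawyer* > *every manuscript* and *every manuscript* > *one lawyer*.

Yes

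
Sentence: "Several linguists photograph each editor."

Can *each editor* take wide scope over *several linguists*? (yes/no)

*each editor* is the matrix object and *several linguists* the matrix subject; the two are clausemates.
QR within a single clause is free, so the lower quantifier may take scope over the higher one.
So *each editor* > *several linguists* is among the available readings.

Yes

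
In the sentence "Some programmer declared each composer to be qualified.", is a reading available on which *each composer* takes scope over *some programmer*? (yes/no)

*each composer* is an ECM subject; ECM complements are not islands, and the embedded quantifier may take matrix scope.
Since no island is crossed, the inverse ordering is licensed alongside surface scope.
Both orderings are possible: *some programmer* > *each composer* and *each composer* > *some programmer*.

Yes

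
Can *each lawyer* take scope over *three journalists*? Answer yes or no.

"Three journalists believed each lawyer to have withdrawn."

Yes

*each lawyer* is the subject of an ECM infinitive — the infinitival complement of an ECM verb is not a scope island, so *each lawyer* can raise into the matrix clause.
Clause-internal QR can adjoin the lower DP above the subject, yielding the inverse reading.
The sentence is scopally ambiguous between *three journalists* > *each lawyer* and *each lawyer* > *three journalists*.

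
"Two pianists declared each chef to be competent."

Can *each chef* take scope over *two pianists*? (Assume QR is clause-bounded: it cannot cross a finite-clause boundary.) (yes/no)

Yes

ECM infinitives lack a CP barrier, so *each chef* can QR over the matrix subject *two pianists*.
Clause-internal QR can adjoin the lower DP above the subject, yielding the inverse reading.
The sentence is scopally ambiguous between *two pianists* > *each chef* and *each chef* > *two pianists*.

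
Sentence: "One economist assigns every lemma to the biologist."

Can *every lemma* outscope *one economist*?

Yes

*every lemma* and *one economist* are in the same minimal clause.
Since no island is crossed, the inverse ordering is licensed alongside surface scope.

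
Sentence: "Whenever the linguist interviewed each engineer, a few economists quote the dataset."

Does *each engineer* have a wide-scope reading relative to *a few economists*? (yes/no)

No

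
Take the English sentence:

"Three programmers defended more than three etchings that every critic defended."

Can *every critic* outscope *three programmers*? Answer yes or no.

No

*every critic* sits inside the relative clause *that every critic defended* modifying *more than three etchings*.
The relative clause forms an island for QR, so the quantifier is confined to the head noun's restrictor.
So *every critic* cannot raise to a position above *three programmers*.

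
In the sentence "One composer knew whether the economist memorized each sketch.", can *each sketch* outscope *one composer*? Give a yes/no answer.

No

*each sketch* occurs within the embedded question *whether the economist memorized each sketch*.
Embedded wh-clauses are opaque for QR, so the quantifier stays inside the question.
*each sketch* > *one composer* would require crossing that boundary, which is illicit.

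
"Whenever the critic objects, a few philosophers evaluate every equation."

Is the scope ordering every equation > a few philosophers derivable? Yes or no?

Although there is an adjunct clause, *every equation* is in the main clause, not inside the adjunct.
No island intervenes, so both surface and inverse scope are derivable.

Yes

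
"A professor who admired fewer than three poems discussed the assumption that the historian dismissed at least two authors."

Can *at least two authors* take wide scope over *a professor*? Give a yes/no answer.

No

The target quantifier *at least two authors* is part of the complex NP *the assumption that the historian dismissed at least two authors*.
The Complex NP Constraint bars QR out of the complement clause of a noun.
*at least two authors* is confined to the island and cannot take scope over *a professor*.
(Only the surface reading survives: one fixed professor with respect to all the relevant authors.)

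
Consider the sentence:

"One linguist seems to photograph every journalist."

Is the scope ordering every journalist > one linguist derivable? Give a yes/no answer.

Yes

*every journalist* is the object of the infinitival complement of a raising predicate; raising infinitives are transparent for QR, so the two DPs are in effect clausemates.
Nothing blocks QR of the lower DP to a position above the higher one, so inverse scope is available.
The sentence is scopally ambiguous between *one linguist* > *every journalist* and *every journalist* > *one linguist*.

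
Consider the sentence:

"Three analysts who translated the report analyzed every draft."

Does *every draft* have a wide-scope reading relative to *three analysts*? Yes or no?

Yes

The RC *who translated the report* is an island, but *every draft* is not inside it — it is the matrix object, a clausemate of *three analysts*.
Nothing blocks QR of the lower DP to a position above the higher one, so inverse scope is available.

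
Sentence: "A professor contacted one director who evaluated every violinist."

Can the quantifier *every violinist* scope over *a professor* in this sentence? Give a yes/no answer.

The DP *every violinist* is contained in the relative clause *who evaluated every violinist* modifying *one director*.
The relative clause forms an island for QR, so the quantifier is confined to the head noun's restrictor.
*every violinist* is confined to the island and cannot take scope over *a professor*.
(Only the surface reading survives: one fixed professor with respect to all the relevant violinists.)

No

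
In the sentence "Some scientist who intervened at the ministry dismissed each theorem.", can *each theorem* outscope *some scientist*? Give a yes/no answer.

Yes

The RC *who intervened at the ministry* is an island, but *each theorem* is not inside it — it is the matrix object, a clausemate of *some scientist*.
No island intervenes, so both surface and inverse scope are derivable.
The sentence is scopally ambiguous between *some scientist* > *each theorem* and *each theorem* > *some scientist*.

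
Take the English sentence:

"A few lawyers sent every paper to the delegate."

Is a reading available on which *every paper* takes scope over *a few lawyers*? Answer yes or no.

Yes

*a few lawyers* and *every paper* are co-arguments of the matrix verb, with nothing but a clause-internal boundary between them.
QR within a single clause is free, so the lower quantifier may take scope over the higher one.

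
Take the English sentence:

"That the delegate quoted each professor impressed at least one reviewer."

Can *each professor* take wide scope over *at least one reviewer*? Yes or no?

No

*each professor* is embedded in the sentential subject *that the delegate quoted each professor*.
Subjects — clausal subjects included — are islands for extraction, and QR is no exception.
So *each professor* cannot raise to a position above *at least one reviewer*.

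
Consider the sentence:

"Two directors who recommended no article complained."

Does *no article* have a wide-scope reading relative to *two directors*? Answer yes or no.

No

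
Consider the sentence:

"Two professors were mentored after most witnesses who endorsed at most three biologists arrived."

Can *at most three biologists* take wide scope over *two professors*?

*at most three biologists* occurs within the relative clause *who endorsed at most three biologists*, which is itself inside the adjunct *after most witnesses who endorsed at most three biologists arrived*.
Even if one barrier were somehow void, the other would still block QR.
*at most three biologists* is confined to the island and cannot take scope over *two professors*.

No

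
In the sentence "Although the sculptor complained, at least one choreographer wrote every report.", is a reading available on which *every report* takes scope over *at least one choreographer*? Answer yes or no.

Neither queried DP is inside the adjunct, so the adjunct-island constraint does not apply.
QR within a single clause is free, so the lower quantifier may take scope over the higher one.

Yes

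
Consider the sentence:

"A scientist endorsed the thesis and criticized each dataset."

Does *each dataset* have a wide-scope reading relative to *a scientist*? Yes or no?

The DP *each dataset* is contained in one conjunct of the coordinate structure (*criticized each dataset*).
The Coordinate Structure Constraint blocks movement (including QR) out of a single conjunct.
So *each dataset* cannot raise to a position above *a scientist*.

No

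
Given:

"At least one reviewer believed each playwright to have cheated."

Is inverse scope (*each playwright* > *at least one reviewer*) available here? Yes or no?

Yes

This is an ECM construction: *each playwright* is the infinitival subject, Case-marked by the matrix verb, and the infinitive is transparent for QR.
With no island boundary between them, the object can take inverse scope over the subject via ordinary QR within the clause.
The sentence is scopally ambiguous between *at least one reviewer* > *each playwright* and *each playwright* > *at least one reviewer*.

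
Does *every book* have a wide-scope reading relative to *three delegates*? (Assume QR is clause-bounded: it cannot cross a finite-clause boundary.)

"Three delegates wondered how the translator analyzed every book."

No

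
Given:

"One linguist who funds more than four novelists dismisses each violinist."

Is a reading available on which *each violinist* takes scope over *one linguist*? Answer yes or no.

*each violinist* is a matrix argument; only *one linguist* is modified by the relative clause *who funds more than four novelists*, so the RC island is irrelevant to the target quantifier.
QR within a single clause is free, so the lower quantifier may take scope over the higher one.

Yes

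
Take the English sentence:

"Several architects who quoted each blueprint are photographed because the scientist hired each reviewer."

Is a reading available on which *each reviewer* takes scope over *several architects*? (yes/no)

The target quantifier *each reviewer* is part of the adjunct clause *because the scientist hired each reviewer*.
Scope out of an adjunct clause is unavailable: QR respects the adjunct-island constraint.
So the wide-scope reading for *each reviewer* is blocked.

No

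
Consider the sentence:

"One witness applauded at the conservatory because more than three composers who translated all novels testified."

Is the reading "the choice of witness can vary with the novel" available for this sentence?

No

The paraphrase describes the scope ordering *all novels* > *one witness*.
*all novels* is embedded in the relative clause *who translated all novels*, which is itself inside the adjunct *because more than three composers who translated all novels testified*.
Even if one barrier were somehow void, the other would still block QR.
So *all novels* cannot raise high enough to outscope *one witness*; only the surface ordering *one witness* > *all novels* is available.
(Only the surface reading survives: one fixed witness with respect to all the relevant novels.)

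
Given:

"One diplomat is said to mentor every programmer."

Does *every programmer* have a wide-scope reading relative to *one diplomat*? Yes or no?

Yes

*every programmer* is the object of the infinitival complement of a raising predicate; raising infinitives are transparent for QR, so the two DPs are in effect clausemates.
Clause-internal QR can adjoin the lower DP above the subject, yielding the inverse reading.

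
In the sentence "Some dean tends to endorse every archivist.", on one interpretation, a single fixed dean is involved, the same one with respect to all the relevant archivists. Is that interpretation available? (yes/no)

Yes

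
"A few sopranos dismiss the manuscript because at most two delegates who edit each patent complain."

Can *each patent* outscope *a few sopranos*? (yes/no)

No

The DP *each patent* is contained in the relative clause *who edit each patent*, which is itself inside the adjunct *because at most two delegates who edit each patent complain*.
Both the relative clause and the enclosing adjunct are scope islands; QR cannot cross either.
So *each patent* cannot raise to a position above *a few sopranos*.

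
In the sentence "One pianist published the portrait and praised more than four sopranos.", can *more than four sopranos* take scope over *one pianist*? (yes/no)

No

*more than four sopranos* is embedded in one conjunct of the coordinate structure (*praised more than four sopranos*).
Asymmetric QR out of one conjunct violates the Coordinate Structure Constraint.
There is no licit LF on which *more than four sopranos* c-commands *one pianist*.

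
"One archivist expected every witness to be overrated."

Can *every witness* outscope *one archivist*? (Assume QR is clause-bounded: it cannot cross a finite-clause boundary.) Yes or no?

Yes

ECM infinitives lack a CP barrier, so *every witness* can QR over the matrix subject *one archivist*.
With no island boundary between them, the object can take inverse scope over the subject via ordinary QR within the clause.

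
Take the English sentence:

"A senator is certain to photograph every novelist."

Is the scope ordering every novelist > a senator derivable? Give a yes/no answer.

Yes

Infinitival complements of raising predicates do not block QR; *every novelist* and *a senator* are effectively clausemates.
Nothing blocks QR of the lower DP to a position above the higher one, so inverse scope is available.
Both orderings are possible: *a senator* > *every novelist* and *every novelist* > *a senator*.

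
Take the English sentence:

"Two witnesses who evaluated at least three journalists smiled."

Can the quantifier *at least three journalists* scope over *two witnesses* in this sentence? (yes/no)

The DP *at least three journalists* is contained in the relative clause *who evaluated at least three journalists*.
The relative clause forms an island for QR, so the quantifier is confined to the head noun's restrictor.
There is no licit LF on which *at least three journalists* c-commands *two witnesses*.

No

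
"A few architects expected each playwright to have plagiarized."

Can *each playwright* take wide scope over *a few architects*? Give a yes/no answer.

This is an ECM construction: *each playwright* is the infinitival subject, Case-marked by the matrix verb, and the infinitive is transparent for QR.
With no island boundary between them, the object can take inverse scope over the subject via ordinary QR within the clause.

Yes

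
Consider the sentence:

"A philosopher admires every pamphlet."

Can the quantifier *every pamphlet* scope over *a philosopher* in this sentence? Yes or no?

*a philosopher* and *every pamphlet* are co-arguments of the matrix verb, with nothing but a clause-internal boundary between them.
Clause-internal QR can adjoin the lower DP above the subject, yielding the inverse reading.

Yes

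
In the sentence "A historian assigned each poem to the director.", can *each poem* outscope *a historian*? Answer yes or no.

Both DPs are arguments of the same predicate; there is no clause or island boundary between them.
Clause-internal QR can adjoin the lower DP above the subject, yielding the inverse reading.

Yes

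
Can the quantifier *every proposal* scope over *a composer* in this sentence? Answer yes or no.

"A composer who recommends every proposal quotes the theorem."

No

Structurally, *every proposal* is inside the relative clause *who recommends every proposal*.
Relative clauses block scope extraction: QR cannot target a position outside the modified NP.
The inverse ordering *every proposal* > *a composer* is therefore underivable.
(Only the surface reading survives: one fixed composer with respect to all the relevant proposals.)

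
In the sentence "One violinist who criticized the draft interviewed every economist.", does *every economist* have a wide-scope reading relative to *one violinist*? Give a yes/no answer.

Yes

Although the sentence contains a relative clause (*who criticized the draft*), *every economist* is outside it, in the matrix VP.
With no island boundary between them, the object can take inverse scope over the subject via ordinary QR within the clause.
Both orderings are possible: *one violinist* > *every economist* and *every economist* > *one violinist*.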